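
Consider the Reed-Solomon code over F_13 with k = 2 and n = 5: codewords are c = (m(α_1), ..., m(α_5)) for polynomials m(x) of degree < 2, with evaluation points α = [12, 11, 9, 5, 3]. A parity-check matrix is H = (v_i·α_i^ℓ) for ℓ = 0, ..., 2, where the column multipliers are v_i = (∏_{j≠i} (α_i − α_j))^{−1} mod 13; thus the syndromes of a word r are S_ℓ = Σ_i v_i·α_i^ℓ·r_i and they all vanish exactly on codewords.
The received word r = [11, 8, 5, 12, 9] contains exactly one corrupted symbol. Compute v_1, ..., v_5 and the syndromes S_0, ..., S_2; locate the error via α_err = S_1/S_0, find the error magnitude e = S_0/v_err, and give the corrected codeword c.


S = (3, 10, 3), error at position 1, error magnitude e = 8, c = [3, 8, 5, 12, 9].

Step 1: column multipliers v_i = (∏_{j≠i}(α_i − α_j))^{−1} mod 13.
  i = 1 (α = 12): (12−11)(12−9)(12−5)(12−3) = 1·3·7·9 = 189 ≡ 7, so v_1 = 7^{−1} = 2 (mod 13).
  i = 2 (α = 11): (11−12)(11−9)(11−5)(11−3) = (−1)·2·6·8 = −96 ≡ 8, so v_2 = 8^{−1} = 5 (mod 13).
  i = 3 (α = 9): (9−12)(9−11)(9−5)(9−3) = (−3)·(−2)·4·6 = 144 ≡ 1, so v_3 = 1^{−1} = 1 (mod 13).
  i = 4 (α = 5): (5−12)(5−11)(5−9)(5−3) = (−7)·(−6)·(−4)·2 = −336 ≡ 2, so v_4 = 2^{−1} = 7 (mod 13).
  i = 5 (α = 3): (3−12)(3−11)(3−9)(3−5) = (−9)·(−8)·(−6)·(−2) = 864 ≡ 6, so v_5 = 6^{−1} = 11 (mod 13).
  v = [2, 5, 1, 7, 11].
Step 2: syndromes of r = [11, 8, 5, 12, 9] (all sums mod 13).
  S_0 = Σ v_i r_i = 2·11 + 5·8 + 1·5 + 7·12 + 11·9 = 250 ≡ 3.
  S_1 = Σ v_i α_i r_i = 2·12·11 + 5·11·8 + 1·9·5 + 7·5·12 + 11·3·9 = 1466 ≡ 10.
  α_i^2 mod 13 = [1, 4, 3, 12, 9].
  S_2 = Σ v_i α_i^2 r_i = 2·1·11 + 5·4·8 + 1·3·5 + 7·12·12 + 11·9·9 = 2096 ≡ 3.
  S = (3, 10, 3) ≠ 0, so r is not a codeword (an error is present).
Step 3: locate the error. For a single error e at position i, S_ℓ = v_i·e·α_i^ℓ, so α_err = S_1/S_0.
  S_0^{−1} = 3^{−1} = 9 (mod 13), so α_err = 10·9 = 90 ≡ 12 = α_1. Error position i = 1.
  Consistency check: S_2/S_1 = 3·4 = 12 ≡ 12 = α_err ✓ (single-error assumption holds).
Step 4: error magnitude e = S_0/v_1 = S_0·∏_{j≠1}(α_1 − α_j) = 3·7 = 21 ≡ 8 (mod 13).
Step 5: correct position 1: c_1 = r_1 − e = 11 − 8 ≡ 3 (mod 13). Hence c = [3, 8, 5, 12, 9].
  Check: interpolating c through the α_i gives m(x) = 11 + 8·x (degree < 2) with m(α_i) = c_i for every i, so c is indeed a codeword.


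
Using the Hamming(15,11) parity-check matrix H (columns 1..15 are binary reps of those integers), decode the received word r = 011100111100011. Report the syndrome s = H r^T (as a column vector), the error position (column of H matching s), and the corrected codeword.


s = (1, 0, 0, 0)^T, error position = 8, corrected codeword c = 011100101100011

Compute s = H r^T mod 2 one row at a time:
  s_1 = 1 + 1 + 1 + 0 + 0 + 0 + 1 + 1 = 5 ≡ 1 (mod 2).
  s_2 = 1 + 0 + 0 + 1 + 0 + 0 + 1 + 1 = 4 ≡ 0 (mod 2).
  s_3 = 1 + 1 + 0 + 1 + 1 + 0 + 1 + 1 = 6 ≡ 0 (mod 2).
  s_4 = 0 + 1 + 0 + 1 + 1 + 0 + 0 + 1 = 4 ≡ 0 (mod 2).
s = (1, 0, 0, 0)^T — this equals column 8 of H (binary 1000), so error is at position 8.
Correct: flip bit 8 of r = 011100111100011 to get c = 011100101100011.


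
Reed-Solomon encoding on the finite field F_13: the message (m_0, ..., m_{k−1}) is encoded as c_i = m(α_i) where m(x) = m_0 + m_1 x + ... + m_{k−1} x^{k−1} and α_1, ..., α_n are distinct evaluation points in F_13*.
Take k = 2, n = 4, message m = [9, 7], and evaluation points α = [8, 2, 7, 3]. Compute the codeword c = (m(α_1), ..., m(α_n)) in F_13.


c = [0, 10, 6, 4]

Message polynomial: m(x) = 9 + 7·x (mod 13).
For each evaluation point α_i, compute m(α_i) mod 13:
  α_1 = 8: Horner steps 7 → 0, so m(8) = 0.
  α_2 = 2: Horner steps 7 → 10, so m(2) = 10.
  α_3 = 7: Horner steps 7 → 6, so m(7) = 6.
  α_4 = 3: Horner steps 7 → 4, so m(3) = 4.
Codeword c = [0, 10, 6, 4] ∈ F_13^4.


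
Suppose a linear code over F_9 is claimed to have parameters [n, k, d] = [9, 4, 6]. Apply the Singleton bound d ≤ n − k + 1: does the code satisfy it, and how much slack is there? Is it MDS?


Singleton RHS = n − k + 1 = 6, slack = 0, bound satisfied, MDS.

Singleton bound: d ≤ n − k + 1.
Here n = 9, k = 4, so n − k + 1 = 6.
Given d = 6, check d ≤ 6: YES.
Slack = (n − k + 1) − d = 0.
The code is MDS (slack = 0).
Description: the claimed parameters are [9, 4, 6]_9; such a code would be MDS (meets Singleton bound).


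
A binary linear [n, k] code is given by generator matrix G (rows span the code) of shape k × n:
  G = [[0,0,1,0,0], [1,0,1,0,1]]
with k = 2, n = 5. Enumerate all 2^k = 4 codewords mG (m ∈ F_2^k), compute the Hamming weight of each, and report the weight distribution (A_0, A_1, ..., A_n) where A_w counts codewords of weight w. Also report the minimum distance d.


Weight distribution: A_0 = 1, A_1 = 1, A_2 = 1, A_3 = 1. Minimum distance d = 1.

Enumerate all 2^2 = 4 messages m ∈ F_2^2.
For each, compute codeword c = mG in F_2^5, then tally its weight.
  m = 00 → c = 00000, weight = 0.
  m = 10 → c = 00100, weight = 1.
  m = 01 → c = 10101, weight = 3.
  m = 11 → c = 10001, weight = 2.
Tally weights:
  weight 0: 1 codewords.
  weight 1: 1 codewords.
  weight 2: 1 codewords.
  weight 3: 1 codewords.
Minimum distance d = smallest w > 0 with A_w > 0 = 1.
Sanity: Σ A_w = 4 = 2^2 = 4 ✓.


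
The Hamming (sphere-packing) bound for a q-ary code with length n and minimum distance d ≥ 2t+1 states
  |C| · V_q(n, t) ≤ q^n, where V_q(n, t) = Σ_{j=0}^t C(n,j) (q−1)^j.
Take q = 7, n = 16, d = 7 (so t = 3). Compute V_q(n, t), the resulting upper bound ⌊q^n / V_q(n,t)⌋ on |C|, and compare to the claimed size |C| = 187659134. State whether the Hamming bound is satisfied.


V_q(n, t) = 125377, q^n = 33232930569601, Hamming bound = 265064011, |C| = 187659134 ≤ bound (satisfied).

Step 1: Compute V_q(n, t) = Σ_{j=0}^3 C(n, j) (q−1)^j.
  j = 0: C(16,0)·(6)^0 = 1·1 = 1.
  j = 1: C(16,1)·(6)^1 = 16·6 = 96.
  j = 2: C(16,2)·(6)^2 = 120·36 = 4320.
  j = 3: C(16,3)·(6)^3 = 560·216 = 120960.
  V_q(n, t) = 1 + 96 + 4320 + 120960 = 125377.
Step 2: q^n = 7^16 = 33232930569601.
Step 3: Hamming bound ⌊q^n / V_q(n,t)⌋ = ⌊33232930569601/125377⌋ = 265064011.
Step 4: Compare |C| = 187659134 to 265064011: satisfied.
The claimed |C| lies below the Hamming bound.


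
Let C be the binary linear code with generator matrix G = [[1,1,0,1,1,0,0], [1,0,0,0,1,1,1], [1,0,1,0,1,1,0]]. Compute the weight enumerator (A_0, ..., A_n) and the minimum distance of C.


Weight distribution: A_0 = 1, A_2 = 1, A_4 = 5, A_6 = 1. Minimum distance d = 2.

Enumerate all 2^3 = 8 messages m ∈ F_2^3.
For each, compute codeword c = mG in F_2^7, then tally its weight.
  m = 000 → c = 0000000, weight = 0.
  m = 100 → c = 1101100, weight = 4.
  m = 010 → c = 1000111, weight = 4.
  m = 110 → c = 0101011, weight = 4.
  m = 001 → c = 1010110, weight = 4.
  m = 101 → c = 0111010, weight = 4.
  m = 011 → c = 0010001, weight = 2.
  m = 111 → c = 1111101, weight = 6.
Tally weights:
  weight 0: 1 codewords.
  weight 2: 1 codewords.
  weight 4: 5 codewords.
  weight 6: 1 codewords.
Minimum distance d = smallest w > 0 with A_w > 0 = 2.
Sanity: Σ A_w = 8 = 2^3 = 8 ✓.


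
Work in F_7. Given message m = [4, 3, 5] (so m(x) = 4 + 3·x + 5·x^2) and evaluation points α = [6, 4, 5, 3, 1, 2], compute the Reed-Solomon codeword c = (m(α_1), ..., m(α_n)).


c = [6, 5, 4, 2, 5, 2]

Message polynomial: m(x) = 4 + 3·x + 5·x^2 (mod 7).
For each evaluation point α_i, compute m(α_i) mod 7:
  α_1 = 6: Horner steps 5 → 5 → 6, so m(6) = 6.
  α_2 = 4: Horner steps 5 → 2 → 5, so m(4) = 5.
  α_3 = 5: Horner steps 5 → 0 → 4, so m(5) = 4.
  α_4 = 3: Horner steps 5 → 4 → 2, so m(3) = 2.
  α_5 = 1: Horner steps 5 → 1 → 5, so m(1) = 5.
  α_6 = 2: Horner steps 5 → 6 → 2, so m(2) = 2.
Codeword c = [6, 5, 4, 2, 5, 2] ∈ F_7^6.


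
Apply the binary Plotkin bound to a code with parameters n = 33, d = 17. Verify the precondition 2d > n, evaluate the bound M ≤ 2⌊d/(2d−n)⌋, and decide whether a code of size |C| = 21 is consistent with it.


Plotkin bound M ≤ 34; given |C| = 21 ≤ bound (satisfied).

Check applicability: 2d = 34, n = 33.
2d − n = 1 > 0, so Plotkin applies.
Compute d/(2d−n) = 17/1 ≈ 17.0000.
⌊d/(2d−n)⌋ = 17.
Plotkin bound: M ≤ 2·17 = 34.
Given |C| = 21, check: satisfied.
This |C| is below the Plotkin bound.


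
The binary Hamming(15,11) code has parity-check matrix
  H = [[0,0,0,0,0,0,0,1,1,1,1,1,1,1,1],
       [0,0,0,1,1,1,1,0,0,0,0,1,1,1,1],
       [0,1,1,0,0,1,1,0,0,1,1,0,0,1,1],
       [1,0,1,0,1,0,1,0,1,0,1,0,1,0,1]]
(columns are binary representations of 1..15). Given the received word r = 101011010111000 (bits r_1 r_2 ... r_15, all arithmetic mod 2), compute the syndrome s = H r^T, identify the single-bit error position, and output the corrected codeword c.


s = (0, 1, 0, 0)^T, error position = 4, corrected codeword c = 101111010111000

Compute s = H r^T mod 2 one row at a time:
  s_1 = 1 + 0 + 1 + 1 + 1 + 0 + 0 + 0 = 4 ≡ 0 (mod 2).
  s_2 = 0 + 1 + 1 + 0 + 1 + 0 + 0 + 0 = 3 ≡ 1 (mod 2).
  s_3 = 0 + 1 + 1 + 0 + 1 + 1 + 0 + 0 = 4 ≡ 0 (mod 2).
  s_4 = 1 + 1 + 1 + 0 + 0 + 1 + 0 + 0 = 4 ≡ 0 (mod 2).
s = (0, 1, 0, 0)^T — this equals column 4 of H (binary 0100), so error is at position 4.
Correct: flip bit 4 of r = 101011010111000 to get c = 101111010111000.


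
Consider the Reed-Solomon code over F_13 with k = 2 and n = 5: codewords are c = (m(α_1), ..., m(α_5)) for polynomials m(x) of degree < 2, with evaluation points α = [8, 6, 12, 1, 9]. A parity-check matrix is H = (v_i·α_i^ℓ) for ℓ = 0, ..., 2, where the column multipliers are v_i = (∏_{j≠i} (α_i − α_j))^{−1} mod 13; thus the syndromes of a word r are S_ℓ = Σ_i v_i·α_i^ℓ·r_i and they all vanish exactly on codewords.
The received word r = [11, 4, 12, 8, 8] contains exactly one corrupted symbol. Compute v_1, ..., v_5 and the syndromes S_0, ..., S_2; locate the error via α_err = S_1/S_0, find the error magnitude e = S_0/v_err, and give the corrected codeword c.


S = (11, 11, 11), error at position 4, error magnitude e = 2, c = [11, 4, 12, 6, 8].

Step 1: column multipliers v_i = (∏_{j≠i}(α_i − α_j))^{−1} mod 13.
  i = 1 (α = 8): (8−6)(8−12)(8−1)(8−9) = 2·(−4)·7·(−1) = 56 ≡ 4, so v_1 = 4^{−1} = 10 (mod 13).
  i = 2 (α = 6): (6−8)(6−12)(6−1)(6−9) = (−2)·(−6)·5·(−3) = −180 ≡ 2, so v_2 = 2^{−1} = 7 (mod 13).
  i = 3 (α = 12): (12−8)(12−6)(12−1)(12−9) = 4·6·11·3 = 792 ≡ 12, so v_3 = 12^{−1} = 12 (mod 13).
  i = 4 (α = 1): (1−8)(1−6)(1−12)(1−9) = (−7)·(−5)·(−11)·(−8) = 3080 ≡ 12, so v_4 = 12^{−1} = 12 (mod 13).
  i = 5 (α = 9): (9−8)(9−6)(9−12)(9−1) = 1·3·(−3)·8 = −72 ≡ 6, so v_5 = 6^{−1} = 11 (mod 13).
  v = [10, 7, 12, 12, 11].
Step 2: syndromes of r = [11, 4, 12, 8, 8] (all sums mod 13).
  S_0 = Σ v_i r_i = 10·11 + 7·4 + 12·12 + 12·8 + 11·8 = 466 ≡ 11.
  S_1 = Σ v_i α_i r_i = 10·8·11 + 7·6·4 + 12·12·12 + 12·1·8 + 11·9·8 = 3664 ≡ 11.
  α_i^2 mod 13 = [12, 10, 1, 1, 3].
  S_2 = Σ v_i α_i^2 r_i = 10·12·11 + 7·10·4 + 12·1·12 + 12·1·8 + 11·3·8 = 2104 ≡ 11.
  S = (11, 11, 11) ≠ 0, so r is not a codeword (an error is present).
Step 3: locate the error. For a single error e at position i, S_ℓ = v_i·e·α_i^ℓ, so α_err = S_1/S_0.
  S_0^{−1} = 11^{−1} = 6 (mod 13), so α_err = 11·6 = 66 ≡ 1 = α_4. Error position i = 4.
  Consistency check: S_2/S_1 = 11·6 = 66 ≡ 1 = α_err ✓ (single-error assumption holds).
Step 4: error magnitude e = S_0/v_4 = S_0·∏_{j≠4}(α_4 − α_j) = 11·12 = 132 ≡ 2 (mod 13).
Step 5: correct position 4: c_4 = r_4 − e = 8 − 2 ≡ 6 (mod 13). Hence c = [11, 4, 12, 6, 8].
  Check: interpolating c through the α_i gives m(x) = 9 + 10·x (degree < 2) with m(α_i) = c_i for every i, so c is indeed a codeword.


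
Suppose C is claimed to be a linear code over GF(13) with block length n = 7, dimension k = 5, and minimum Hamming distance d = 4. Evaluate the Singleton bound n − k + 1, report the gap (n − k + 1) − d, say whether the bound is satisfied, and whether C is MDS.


Singleton RHS = n − k + 1 = 3, slack = -1, bound violated (no such code; not MDS).

Singleton bound: d ≤ n − k + 1.
Here n = 7, k = 5, so n − k + 1 = 3.
Given d = 4, check d ≤ 3: NO.
Slack = (n − k + 1) − d = -1.
The slack is negative: d = 4 exceeds n − k + 1 = 3 by 1, so the Singleton bound is violated and no linear [7, 5, 4]_13 code can exist. In particular it is not MDS (MDS requires d = n − k + 1 exactly).
Description: the claimed parameters are [7, 5, 4]_13; such a code would be impossible (violates the Singleton bound).


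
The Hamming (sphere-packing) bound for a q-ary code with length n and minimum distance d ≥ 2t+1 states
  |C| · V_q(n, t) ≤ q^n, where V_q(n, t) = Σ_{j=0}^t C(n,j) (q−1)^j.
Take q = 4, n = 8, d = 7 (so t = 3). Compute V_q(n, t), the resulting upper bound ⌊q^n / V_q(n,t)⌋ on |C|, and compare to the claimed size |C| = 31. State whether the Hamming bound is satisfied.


V_q(n, t) = 1789, q^n = 65536, Hamming bound = 36, |C| = 31 ≤ bound (satisfied).

Step 1: Compute V_q(n, t) = Σ_{j=0}^3 C(n, j) (q−1)^j.
  j = 0: C(8,0)·(3)^0 = 1·1 = 1.
  j = 1: C(8,1)·(3)^1 = 8·3 = 24.
  j = 2: C(8,2)·(3)^2 = 28·9 = 252.
  j = 3: C(8,3)·(3)^3 = 56·27 = 1512.
  V_q(n, t) = 1 + 24 + 252 + 1512 = 1789.
Step 2: q^n = 4^8 = 65536.
Step 3: Hamming bound ⌊q^n / V_q(n,t)⌋ = ⌊65536/1789⌋ = 36.
Step 4: Compare |C| = 31 to 36: satisfied.
The claimed |C| lies below the Hamming bound.


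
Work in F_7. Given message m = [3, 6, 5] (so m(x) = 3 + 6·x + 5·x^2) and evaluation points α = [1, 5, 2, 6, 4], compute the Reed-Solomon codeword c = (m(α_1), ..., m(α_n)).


c = [0, 4, 0, 2, 2]

Message polynomial: m(x) = 3 + 6·x + 5·x^2 (mod 7).
For each evaluation point α_i, compute m(α_i) mod 7:
  α_1 = 1: Horner steps 5 → 4 → 0, so m(1) = 0.
  α_2 = 5: Horner steps 5 → 3 → 4, so m(5) = 4.
  α_3 = 2: Horner steps 5 → 2 → 0, so m(2) = 0.
  α_4 = 6: Horner steps 5 → 1 → 2, so m(6) = 2.
  α_5 = 4: Horner steps 5 → 5 → 2, so m(4) = 2.
Codeword c = [0, 4, 0, 2, 2] ∈ F_7^5.


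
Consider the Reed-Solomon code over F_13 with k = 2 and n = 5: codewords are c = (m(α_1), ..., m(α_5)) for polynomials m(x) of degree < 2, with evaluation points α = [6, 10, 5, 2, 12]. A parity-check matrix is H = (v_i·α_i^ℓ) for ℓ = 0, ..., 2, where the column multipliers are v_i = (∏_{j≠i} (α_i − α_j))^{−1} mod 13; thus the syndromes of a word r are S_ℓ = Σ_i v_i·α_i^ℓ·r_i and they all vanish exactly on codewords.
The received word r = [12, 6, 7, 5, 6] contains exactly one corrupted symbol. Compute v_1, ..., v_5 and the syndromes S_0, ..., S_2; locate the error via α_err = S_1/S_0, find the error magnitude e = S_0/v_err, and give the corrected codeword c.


S = (2, 11, 2), error at position 5, error magnitude e = 3, c = [12, 6, 7, 5, 3].

Step 1: column multipliers v_i = (∏_{j≠i}(α_i − α_j))^{−1} mod 13.
  i = 1 (α = 6): (6−10)(6−5)(6−2)(6−12) = (−4)·1·4·(−6) = 96 ≡ 5, so v_1 = 5^{−1} = 8 (mod 13).
  i = 2 (α = 10): (10−6)(10−5)(10−2)(10−12) = 4·5·8·(−2) = −320 ≡ 5, so v_2 = 5^{−1} = 8 (mod 13).
  i = 3 (α = 5): (5−6)(5−10)(5−2)(5−12) = (−1)·(−5)·3·(−7) = −105 ≡ 12, so v_3 = 12^{−1} = 12 (mod 13).
  i = 4 (α = 2): (2−6)(2−10)(2−5)(2−12) = (−4)·(−8)·(−3)·(−10) = 960 ≡ 11, so v_4 = 11^{−1} = 6 (mod 13).
  i = 5 (α = 12): (12−6)(12−10)(12−5)(12−2) = 6·2·7·10 = 840 ≡ 8, so v_5 = 8^{−1} = 5 (mod 13).
  v = [8, 8, 12, 6, 5].
Step 2: syndromes of r = [12, 6, 7, 5, 6] (all sums mod 13).
  S_0 = Σ v_i r_i = 8·12 + 8·6 + 12·7 + 6·5 + 5·6 = 288 ≡ 2.
  S_1 = Σ v_i α_i r_i = 8·6·12 + 8·10·6 + 12·5·7 + 6·2·5 + 5·12·6 = 1896 ≡ 11.
  α_i^2 mod 13 = [10, 9, 12, 4, 1].
  S_2 = Σ v_i α_i^2 r_i = 8·10·12 + 8·9·6 + 12·12·7 + 6·4·5 + 5·1·6 = 2550 ≡ 2.
  S = (2, 11, 2) ≠ 0, so r is not a codeword (an error is present).
Step 3: locate the error. For a single error e at position i, S_ℓ = v_i·e·α_i^ℓ, so α_err = S_1/S_0.
  S_0^{−1} = 2^{−1} = 7 (mod 13), so α_err = 11·7 = 77 ≡ 12 = α_5. Error position i = 5.
  Consistency check: S_2/S_1 = 2·6 = 12 ≡ 12 = α_err ✓ (single-error assumption holds).
Step 4: error magnitude e = S_0/v_5 = S_0·∏_{j≠5}(α_5 − α_j) = 2·8 = 16 ≡ 3 (mod 13).
Step 5: correct position 5: c_5 = r_5 − e = 6 − 3 ≡ 3 (mod 13). Hence c = [12, 6, 7, 5, 3].
  Check: interpolating c through the α_i gives m(x) = 8 + 5·x (degree < 2) with m(α_i) = c_i for every i, so c is indeed a codeword.


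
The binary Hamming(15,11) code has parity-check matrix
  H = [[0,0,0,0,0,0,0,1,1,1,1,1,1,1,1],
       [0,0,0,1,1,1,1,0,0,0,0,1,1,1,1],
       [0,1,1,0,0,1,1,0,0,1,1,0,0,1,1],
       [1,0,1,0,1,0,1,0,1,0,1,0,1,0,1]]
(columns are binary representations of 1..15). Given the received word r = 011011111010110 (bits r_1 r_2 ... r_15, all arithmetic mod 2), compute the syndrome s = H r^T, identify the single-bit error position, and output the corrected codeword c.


s = (1, 1, 0, 0)^T, error position = 12, corrected codeword c = 011011111011110

Compute s = H r^T mod 2 one row at a time:
  s_1 = 1 + 1 + 0 + 1 + 0 + 1 + 1 + 0 = 5 ≡ 1 (mod 2).
  s_2 = 0 + 1 + 1 + 1 + 0 + 1 + 1 + 0 = 5 ≡ 1 (mod 2).
  s_3 = 1 + 1 + 1 + 1 + 0 + 1 + 1 + 0 = 6 ≡ 0 (mod 2).
  s_4 = 0 + 1 + 1 + 1 + 1 + 1 + 1 + 0 = 6 ≡ 0 (mod 2).
s = (1, 1, 0, 0)^T — this equals column 12 of H (binary 1100), so error is at position 12.
Correct: flip bit 12 of r = 011011111010110 to get c = 011011111011110.


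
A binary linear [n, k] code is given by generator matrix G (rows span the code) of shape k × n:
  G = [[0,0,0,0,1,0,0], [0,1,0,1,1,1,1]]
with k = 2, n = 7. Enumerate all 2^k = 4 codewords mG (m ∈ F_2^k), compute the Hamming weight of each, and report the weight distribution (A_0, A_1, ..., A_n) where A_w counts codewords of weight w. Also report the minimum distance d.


Weight distribution: A_0 = 1, A_1 = 1, A_4 = 1, A_5 = 1. Minimum distance d = 1.

Enumerate all 2^2 = 4 messages m ∈ F_2^2.
For each, compute codeword c = mG in F_2^7, then tally its weight.
  m = 00 → c = 0000000, weight = 0.
  m = 10 → c = 0000100, weight = 1.
  m = 01 → c = 0101111, weight = 5.
  m = 11 → c = 0101011, weight = 4.
Tally weights:
  weight 0: 1 codewords.
  weight 1: 1 codewords.
  weight 4: 1 codewords.
  weight 5: 1 codewords.
Minimum distance d = smallest w > 0 with A_w > 0 = 1.
Sanity: Σ A_w = 4 = 2^2 = 4 ✓.


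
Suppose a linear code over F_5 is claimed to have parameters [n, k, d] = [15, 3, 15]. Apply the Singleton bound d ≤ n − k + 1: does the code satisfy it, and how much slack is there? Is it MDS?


Singleton RHS = n − k + 1 = 13, slack = -2, bound violated (no such code; not MDS).

Singleton bound: d ≤ n − k + 1.
Here n = 15, k = 3, so n − k + 1 = 13.
Given d = 15, check d ≤ 13: NO.
Slack = (n − k + 1) − d = -2.
The slack is negative: d = 15 exceeds n − k + 1 = 13 by 2, so the Singleton bound is violated and no linear [15, 3, 15]_5 code can exist. In particular it is not MDS (MDS requires d = n − k + 1 exactly).
Description: the claimed parameters are [15, 3, 15]_5; such a code would be impossible (violates the Singleton bound).


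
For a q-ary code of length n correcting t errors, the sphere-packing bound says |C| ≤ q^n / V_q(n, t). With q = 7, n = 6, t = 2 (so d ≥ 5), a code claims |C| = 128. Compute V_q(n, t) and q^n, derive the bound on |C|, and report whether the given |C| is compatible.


V_q(n, t) = 577, q^n = 117649, Hamming bound = 203, |C| = 128 ≤ bound (satisfied).

Step 1: Compute V_q(n, t) = Σ_{j=0}^2 C(n, j) (q−1)^j.
  j = 0: C(6,0)·(6)^0 = 1·1 = 1.
  j = 1: C(6,1)·(6)^1 = 6·6 = 36.
  j = 2: C(6,2)·(6)^2 = 15·36 = 540.
  V_q(n, t) = 1 + 36 + 540 = 577.
Step 2: q^n = 7^6 = 117649.
Step 3: Hamming bound ⌊q^n / V_q(n,t)⌋ = ⌊117649/577⌋ = 203.
Step 4: Compare |C| = 128 to 203: satisfied.
The claimed |C| lies below the Hamming bound.


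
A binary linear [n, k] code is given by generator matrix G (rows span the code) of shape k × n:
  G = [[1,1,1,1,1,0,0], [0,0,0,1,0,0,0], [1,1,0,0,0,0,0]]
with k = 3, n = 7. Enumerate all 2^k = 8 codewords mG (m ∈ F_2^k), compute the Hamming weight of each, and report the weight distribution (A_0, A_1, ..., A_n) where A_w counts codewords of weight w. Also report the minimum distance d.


Weight distribution: A_0 = 1, A_1 = 1, A_2 = 2, A_3 = 2, A_4 = 1, A_5 = 1. Minimum distance d = 1.

Enumerate all 2^3 = 8 messages m ∈ F_2^3.
For each, compute codeword c = mG in F_2^7, then tally its weight.
  m = 000 → c = 0000000, weight = 0.
  m = 100 → c = 1111100, weight = 5.
  m = 010 → c = 0001000, weight = 1.
  m = 110 → c = 1110100, weight = 4.
  m = 001 → c = 1100000, weight = 2.
  m = 101 → c = 0011100, weight = 3.
  m = 011 → c = 1101000, weight = 3.
  m = 111 → c = 0010100, weight = 2.
Tally weights:
  weight 0: 1 codewords.
  weight 1: 1 codewords.
  weight 2: 2 codewords.
  weight 3: 2 codewords.
  weight 4: 1 codewords.
  weight 5: 1 codewords.
Minimum distance d = smallest w > 0 with A_w > 0 = 1.
Sanity: Σ A_w = 8 = 2^3 = 8 ✓.


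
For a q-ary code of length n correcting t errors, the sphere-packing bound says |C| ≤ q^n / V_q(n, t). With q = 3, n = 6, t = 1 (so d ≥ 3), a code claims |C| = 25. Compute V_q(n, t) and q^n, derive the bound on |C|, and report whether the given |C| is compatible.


V_q(n, t) = 13, q^n = 729, Hamming bound = 56, |C| = 25 ≤ bound (satisfied).

Step 1: Compute V_q(n, t) = Σ_{j=0}^1 C(n, j) (q−1)^j.
  j = 0: C(6,0)·(2)^0 = 1·1 = 1.
  j = 1: C(6,1)·(2)^1 = 6·2 = 12.
  V_q(n, t) = 1 + 12 = 13.
Step 2: q^n = 3^6 = 729.
Step 3: Hamming bound ⌊q^n / V_q(n,t)⌋ = ⌊729/13⌋ = 56.
Step 4: Compare |C| = 25 to 56: satisfied.
The claimed |C| lies below the Hamming bound.


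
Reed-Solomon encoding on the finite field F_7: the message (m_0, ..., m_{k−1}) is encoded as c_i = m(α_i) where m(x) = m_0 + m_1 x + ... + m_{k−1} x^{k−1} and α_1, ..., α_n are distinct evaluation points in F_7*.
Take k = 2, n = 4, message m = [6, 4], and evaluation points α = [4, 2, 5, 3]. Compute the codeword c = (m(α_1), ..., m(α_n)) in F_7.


c = [1, 0, 5, 4]

Message polynomial: m(x) = 6 + 4·x (mod 7).
For each evaluation point α_i, compute m(α_i) mod 7:
  α_1 = 4: Horner steps 4 → 1, so m(4) = 1.
  α_2 = 2: Horner steps 4 → 0, so m(2) = 0.
  α_3 = 5: Horner steps 4 → 5, so m(5) = 5.
  α_4 = 3: Horner steps 4 → 4, so m(3) = 4.
Codeword c = [1, 0, 5, 4] ∈ F_7^4.


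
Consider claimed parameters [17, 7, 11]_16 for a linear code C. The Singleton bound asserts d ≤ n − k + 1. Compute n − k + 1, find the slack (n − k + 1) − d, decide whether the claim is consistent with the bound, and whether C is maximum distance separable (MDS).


Singleton RHS = n − k + 1 = 11, slack = 0, bound satisfied, MDS.

Singleton bound: d ≤ n − k + 1.
Here n = 17, k = 7, so n − k + 1 = 11.
Given d = 11, check d ≤ 11: YES.
Slack = (n − k + 1) − d = 0.
The code is MDS (slack = 0).
Description: the claimed parameters are [17, 7, 11]_16; such a code would be MDS (meets Singleton bound).


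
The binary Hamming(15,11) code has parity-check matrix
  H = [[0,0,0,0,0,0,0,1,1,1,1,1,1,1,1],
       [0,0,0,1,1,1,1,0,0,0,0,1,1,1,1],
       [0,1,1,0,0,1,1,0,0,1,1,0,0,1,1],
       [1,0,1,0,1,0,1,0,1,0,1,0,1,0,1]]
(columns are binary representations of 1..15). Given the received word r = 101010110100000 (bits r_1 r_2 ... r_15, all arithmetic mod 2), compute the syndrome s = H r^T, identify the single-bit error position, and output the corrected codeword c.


s = (0, 0, 1, 0)^T, error position = 2, corrected codeword c = 111010110100000

Compute s = H r^T mod 2 one row at a time:
  s_1 = 1 + 0 + 1 + 0 + 0 + 0 + 0 + 0 = 2 ≡ 0 (mod 2).
  s_2 = 0 + 1 + 0 + 1 + 0 + 0 + 0 + 0 = 2 ≡ 0 (mod 2).
  s_3 = 0 + 1 + 0 + 1 + 1 + 0 + 0 + 0 = 3 ≡ 1 (mod 2).
  s_4 = 1 + 1 + 1 + 1 + 0 + 0 + 0 + 0 = 4 ≡ 0 (mod 2).
s = (0, 0, 1, 0)^T — this equals column 2 of H (binary 0010), so error is at position 2.
Correct: flip bit 2 of r = 101010110100000 to get c = 111010110100000.


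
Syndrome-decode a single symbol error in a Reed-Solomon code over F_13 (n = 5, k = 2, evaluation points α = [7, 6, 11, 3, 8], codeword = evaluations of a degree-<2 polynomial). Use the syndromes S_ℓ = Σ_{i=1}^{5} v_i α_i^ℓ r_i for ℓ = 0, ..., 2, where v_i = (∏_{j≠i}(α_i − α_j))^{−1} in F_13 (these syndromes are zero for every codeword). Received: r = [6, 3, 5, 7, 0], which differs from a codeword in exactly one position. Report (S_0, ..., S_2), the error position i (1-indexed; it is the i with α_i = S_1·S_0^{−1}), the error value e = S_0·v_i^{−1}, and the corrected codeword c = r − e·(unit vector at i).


S = (12, 5, 1), error at position 5, error magnitude e = 4, c = [6, 3, 5, 7, 9].

Step 1: column multipliers v_i = (∏_{j≠i}(α_i − α_j))^{−1} mod 13.
  i = 1 (α = 7): (7−6)(7−11)(7−3)(7−8) = 1·(−4)·4·(−1) = 16 ≡ 3, so v_1 = 3^{−1} = 9 (mod 13).
  i = 2 (α = 6): (6−7)(6−11)(6−3)(6−8) = (−1)·(−5)·3·(−2) = −30 ≡ 9, so v_2 = 9^{−1} = 3 (mod 13).
  i = 3 (α = 11): (11−7)(11−6)(11−3)(11−8) = 4·5·8·3 = 480 ≡ 12, so v_3 = 12^{−1} = 12 (mod 13).
  i = 4 (α = 3): (3−7)(3−6)(3−11)(3−8) = (−4)·(−3)·(−8)·(−5) = 480 ≡ 12, so v_4 = 12^{−1} = 12 (mod 13).
  i = 5 (α = 8): (8−7)(8−6)(8−11)(8−3) = 1·2·(−3)·5 = −30 ≡ 9, so v_5 = 9^{−1} = 3 (mod 13).
  v = [9, 3, 12, 12, 3].
Step 2: syndromes of r = [6, 3, 5, 7, 0] (all sums mod 13).
  S_0 = Σ v_i r_i = 9·6 + 3·3 + 12·5 + 12·7 + 3·0 = 207 ≡ 12.
  S_1 = Σ v_i α_i r_i = 9·7·6 + 3·6·3 + 12·11·5 + 12·3·7 + 3·8·0 = 1344 ≡ 5.
  α_i^2 mod 13 = [10, 10, 4, 9, 12].
  S_2 = Σ v_i α_i^2 r_i = 9·10·6 + 3·10·3 + 12·4·5 + 12·9·7 + 3·12·0 = 1626 ≡ 1.
  S = (12, 5, 1) ≠ 0, so r is not a codeword (an error is present).
Step 3: locate the error. For a single error e at position i, S_ℓ = v_i·e·α_i^ℓ, so α_err = S_1/S_0.
  S_0^{−1} = 12^{−1} = 12 (mod 13), so α_err = 5·12 = 60 ≡ 8 = α_5. Error position i = 5.
  Consistency check: S_2/S_1 = 1·8 = 8 ≡ 8 = α_err ✓ (single-error assumption holds).
Step 4: error magnitude e = S_0/v_5 = S_0·∏_{j≠5}(α_5 − α_j) = 12·9 = 108 ≡ 4 (mod 13).
Step 5: correct position 5: c_5 = r_5 − e = 0 − 4 ≡ 9 (mod 13). Hence c = [6, 3, 5, 7, 9].
  Check: interpolating c through the α_i gives m(x) = 11 + 3·x (degree < 2) with m(α_i) = c_i for every i, so c is indeed a codeword.


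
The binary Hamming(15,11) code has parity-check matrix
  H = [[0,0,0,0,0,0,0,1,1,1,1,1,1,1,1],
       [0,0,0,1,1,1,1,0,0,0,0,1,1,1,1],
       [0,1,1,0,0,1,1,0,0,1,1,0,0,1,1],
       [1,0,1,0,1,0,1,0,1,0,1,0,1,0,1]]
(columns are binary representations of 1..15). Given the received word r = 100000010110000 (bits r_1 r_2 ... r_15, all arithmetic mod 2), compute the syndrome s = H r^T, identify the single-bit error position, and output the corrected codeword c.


s = (1, 0, 0, 0)^T, error position = 8, corrected codeword c = 100000000110000

Compute s = H r^T mod 2 one row at a time:
  s_1 = 1 + 0 + 1 + 1 + 0 + 0 + 0 + 0 = 3 ≡ 1 (mod 2).
  s_2 = 0 + 0 + 0 + 0 + 0 + 0 + 0 + 0 = 0 ≡ 0 (mod 2).
  s_3 = 0 + 0 + 0 + 0 + 1 + 1 + 0 + 0 = 2 ≡ 0 (mod 2).
  s_4 = 1 + 0 + 0 + 0 + 0 + 1 + 0 + 0 = 2 ≡ 0 (mod 2).
s = (1, 0, 0, 0)^T — this equals column 8 of H (binary 1000), so error is at position 8.
Correct: flip bit 8 of r = 100000010110000 to get c = 100000000110000.


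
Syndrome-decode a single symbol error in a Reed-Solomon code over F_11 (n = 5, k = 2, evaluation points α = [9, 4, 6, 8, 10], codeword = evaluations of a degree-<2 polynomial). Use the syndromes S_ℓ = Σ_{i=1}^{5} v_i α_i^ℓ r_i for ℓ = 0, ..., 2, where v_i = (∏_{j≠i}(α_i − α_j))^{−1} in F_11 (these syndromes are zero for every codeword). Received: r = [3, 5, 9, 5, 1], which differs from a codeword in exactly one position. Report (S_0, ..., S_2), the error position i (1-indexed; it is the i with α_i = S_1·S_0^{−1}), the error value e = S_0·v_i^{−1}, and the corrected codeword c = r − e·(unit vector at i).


S = (4, 5, 9), error at position 2, error magnitude e = 3, c = [3, 2, 9, 5, 1].

Step 1: column multipliers v_i = (∏_{j≠i}(α_i − α_j))^{−1} mod 11.
  i = 1 (α = 9): (9−4)(9−6)(9−8)(9−10) = 5·3·1·(−1) = −15 ≡ 7, so v_1 = 7^{−1} = 8 (mod 11).
  i = 2 (α = 4): (4−9)(4−6)(4−8)(4−10) = (−5)·(−2)·(−4)·(−6) = 240 ≡ 9, so v_2 = 9^{−1} = 5 (mod 11).
  i = 3 (α = 6): (6−9)(6−4)(6−8)(6−10) = (−3)·2·(−2)·(−4) = −48 ≡ 7, so v_3 = 7^{−1} = 8 (mod 11).
  i = 4 (α = 8): (8−9)(8−4)(8−6)(8−10) = (−1)·4·2·(−2) = 16 ≡ 5, so v_4 = 5^{−1} = 9 (mod 11).
  i = 5 (α = 10): (10−9)(10−4)(10−6)(10−8) = 1·6·4·2 = 48 ≡ 4, so v_5 = 4^{−1} = 3 (mod 11).
  v = [8, 5, 8, 9, 3].
Step 2: syndromes of r = [3, 5, 9, 5, 1] (all sums mod 11).
  S_0 = Σ v_i r_i = 8·3 + 5·5 + 8·9 + 9·5 + 3·1 = 169 ≡ 4.
  S_1 = Σ v_i α_i r_i = 8·9·3 + 5·4·5 + 8·6·9 + 9·8·5 + 3·10·1 = 1138 ≡ 5.
  α_i^2 mod 11 = [4, 5, 3, 9, 1].
  S_2 = Σ v_i α_i^2 r_i = 8·4·3 + 5·5·5 + 8·3·9 + 9·9·5 + 3·1·1 = 845 ≡ 9.
  S = (4, 5, 9) ≠ 0, so r is not a codeword (an error is present).
Step 3: locate the error. For a single error e at position i, S_ℓ = v_i·e·α_i^ℓ, so α_err = S_1/S_0.
  S_0^{−1} = 4^{−1} = 3 (mod 11), so α_err = 5·3 = 15 ≡ 4 = α_2. Error position i = 2.
  Consistency check: S_2/S_1 = 9·9 = 81 ≡ 4 = α_err ✓ (single-error assumption holds).
Step 4: error magnitude e = S_0/v_2 = S_0·∏_{j≠2}(α_2 − α_j) = 4·9 = 36 ≡ 3 (mod 11).
Step 5: correct position 2: c_2 = r_2 − e = 5 − 3 ≡ 2 (mod 11). Hence c = [3, 2, 9, 5, 1].
  Check: interpolating c through the α_i gives m(x) = 10 + 9·x (degree < 2) with m(α_i) = c_i for every i, so c is indeed a codeword.


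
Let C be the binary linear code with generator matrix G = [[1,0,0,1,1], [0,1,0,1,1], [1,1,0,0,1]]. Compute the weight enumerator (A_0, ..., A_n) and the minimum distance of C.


Weight distribution: A_0 = 1, A_1 = 1, A_2 = 3, A_3 = 3. Minimum distance d = 1.

Enumerate all 2^3 = 8 messages m ∈ F_2^3.
For each, compute codeword c = mG in F_2^5, then tally its weight.
  m = 000 → c = 00000, weight = 0.
  m = 100 → c = 10011, weight = 3.
  m = 010 → c = 01011, weight = 3.
  m = 110 → c = 11000, weight = 2.
  m = 001 → c = 11001, weight = 3.
  m = 101 → c = 01010, weight = 2.
  m = 011 → c = 10010, weight = 2.
  m = 111 → c = 00001, weight = 1.
Tally weights:
  weight 0: 1 codewords.
  weight 1: 1 codewords.
  weight 2: 3 codewords.
  weight 3: 3 codewords.
Minimum distance d = smallest w > 0 with A_w > 0 = 1.
Sanity: Σ A_w = 8 = 2^3 = 8 ✓.


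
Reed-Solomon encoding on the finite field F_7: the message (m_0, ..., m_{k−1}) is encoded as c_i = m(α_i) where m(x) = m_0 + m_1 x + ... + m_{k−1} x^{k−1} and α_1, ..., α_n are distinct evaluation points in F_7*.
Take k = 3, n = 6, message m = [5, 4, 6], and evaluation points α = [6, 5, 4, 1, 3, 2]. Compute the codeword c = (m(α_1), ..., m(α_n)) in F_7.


c = [0, 0, 5, 1, 1, 2]

Message polynomial: m(x) = 5 + 4·x + 6·x^2 (mod 7).
For each evaluation point α_i, compute m(α_i) mod 7:
  α_1 = 6: Horner steps 6 → 5 → 0, so m(6) = 0.
  α_2 = 5: Horner steps 6 → 6 → 0, so m(5) = 0.
  α_3 = 4: Horner steps 6 → 0 → 5, so m(4) = 5.
  α_4 = 1: Horner steps 6 → 3 → 1, so m(1) = 1.
  α_5 = 3: Horner steps 6 → 1 → 1, so m(3) = 1.
  α_6 = 2: Horner steps 6 → 2 → 2, so m(2) = 2.
Codeword c = [0, 0, 5, 1, 1, 2] ∈ F_7^6.


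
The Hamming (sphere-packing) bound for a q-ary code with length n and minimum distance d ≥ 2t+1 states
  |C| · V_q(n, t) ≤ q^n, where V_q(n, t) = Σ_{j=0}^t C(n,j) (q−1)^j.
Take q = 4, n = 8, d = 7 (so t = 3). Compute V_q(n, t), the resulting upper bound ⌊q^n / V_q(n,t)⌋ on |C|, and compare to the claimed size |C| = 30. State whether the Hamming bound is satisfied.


V_q(n, t) = 1789, q^n = 65536, Hamming bound = 36, |C| = 30 ≤ bound (satisfied).

Step 1: Compute V_q(n, t) = Σ_{j=0}^3 C(n, j) (q−1)^j.
  j = 0: C(8,0)·(3)^0 = 1·1 = 1.
  j = 1: C(8,1)·(3)^1 = 8·3 = 24.
  j = 2: C(8,2)·(3)^2 = 28·9 = 252.
  j = 3: C(8,3)·(3)^3 = 56·27 = 1512.
  V_q(n, t) = 1 + 24 + 252 + 1512 = 1789.
Step 2: q^n = 4^8 = 65536.
Step 3: Hamming bound ⌊q^n / V_q(n,t)⌋ = ⌊65536/1789⌋ = 36.
Step 4: Compare |C| = 30 to 36: satisfied.
The claimed |C| lies below the Hamming bound.


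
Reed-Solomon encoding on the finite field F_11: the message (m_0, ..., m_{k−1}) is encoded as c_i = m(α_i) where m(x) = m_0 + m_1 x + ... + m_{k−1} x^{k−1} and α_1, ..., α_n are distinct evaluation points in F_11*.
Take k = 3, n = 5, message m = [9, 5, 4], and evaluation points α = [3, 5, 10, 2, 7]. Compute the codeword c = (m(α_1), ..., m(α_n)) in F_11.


c = [5, 2, 8, 2, 9]

Message polynomial: m(x) = 9 + 5·x + 4·x^2 (mod 11).
For each evaluation point α_i, compute m(α_i) mod 11:
  α_1 = 3: Horner steps 4 → 6 → 5, so m(3) = 5.
  α_2 = 5: Horner steps 4 → 3 → 2, so m(5) = 2.
  α_3 = 10: Horner steps 4 → 1 → 8, so m(10) = 8.
  α_4 = 2: Horner steps 4 → 2 → 2, so m(2) = 2.
  α_5 = 7: Horner steps 4 → 0 → 9, so m(7) = 9.
Codeword c = [5, 2, 8, 2, 9] ∈ F_11^5.


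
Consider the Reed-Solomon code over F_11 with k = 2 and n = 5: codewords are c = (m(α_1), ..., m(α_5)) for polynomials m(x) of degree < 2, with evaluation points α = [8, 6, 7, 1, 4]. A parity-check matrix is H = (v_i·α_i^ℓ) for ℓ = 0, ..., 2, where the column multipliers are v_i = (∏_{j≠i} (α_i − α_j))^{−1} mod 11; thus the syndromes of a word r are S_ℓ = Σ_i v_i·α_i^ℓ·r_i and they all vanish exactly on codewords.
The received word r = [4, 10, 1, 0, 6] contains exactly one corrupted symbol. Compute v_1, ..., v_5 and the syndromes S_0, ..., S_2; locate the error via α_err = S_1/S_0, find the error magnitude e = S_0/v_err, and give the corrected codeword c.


S = (1, 8, 9), error at position 1, error magnitude e = 1, c = [3, 10, 1, 0, 6].

Step 1: column multipliers v_i = (∏_{j≠i}(α_i − α_j))^{−1} mod 11.
  i = 1 (α = 8): (8−6)(8−7)(8−1)(8−4) = 2·1·7·4 = 56 ≡ 1, so v_1 = 1^{−1} = 1 (mod 11).
  i = 2 (α = 6): (6−8)(6−7)(6−1)(6−4) = (−2)·(−1)·5·2 = 20 ≡ 9, so v_2 = 9^{−1} = 5 (mod 11).
  i = 3 (α = 7): (7−8)(7−6)(7−1)(7−4) = (−1)·1·6·3 = −18 ≡ 4, so v_3 = 4^{−1} = 3 (mod 11).
  i = 4 (α = 1): (1−8)(1−6)(1−7)(1−4) = (−7)·(−5)·(−6)·(−3) = 630 ≡ 3, so v_4 = 3^{−1} = 4 (mod 11).
  i = 5 (α = 4): (4−8)(4−6)(4−7)(4−1) = (−4)·(−2)·(−3)·3 = −72 ≡ 5, so v_5 = 5^{−1} = 9 (mod 11).
  v = [1, 5, 3, 4, 9].
Step 2: syndromes of r = [4, 10, 1, 0, 6] (all sums mod 11).
  S_0 = Σ v_i r_i = 1·4 + 5·10 + 3·1 + 4·0 + 9·6 = 111 ≡ 1.
  S_1 = Σ v_i α_i r_i = 1·8·4 + 5·6·10 + 3·7·1 + 4·1·0 + 9·4·6 = 569 ≡ 8.
  α_i^2 mod 11 = [9, 3, 5, 1, 5].
  S_2 = Σ v_i α_i^2 r_i = 1·9·4 + 5·3·10 + 3·5·1 + 4·1·0 + 9·5·6 = 471 ≡ 9.
  S = (1, 8, 9) ≠ 0, so r is not a codeword (an error is present).
Step 3: locate the error. For a single error e at position i, S_ℓ = v_i·e·α_i^ℓ, so α_err = S_1/S_0.
  S_0^{−1} = 1^{−1} = 1 (mod 11), so α_err = 8·1 = 8 ≡ 8 = α_1. Error position i = 1.
  Consistency check: S_2/S_1 = 9·7 = 63 ≡ 8 = α_err ✓ (single-error assumption holds).
Step 4: error magnitude e = S_0/v_1 = S_0·∏_{j≠1}(α_1 − α_j) = 1·1 = 1 ≡ 1 (mod 11).
Step 5: correct position 1: c_1 = r_1 − e = 4 − 1 ≡ 3 (mod 11). Hence c = [3, 10, 1, 0, 6].
  Check: interpolating c through the α_i gives m(x) = 9 + 2·x (degree < 2) with m(α_i) = c_i for every i, so c is indeed a codeword.


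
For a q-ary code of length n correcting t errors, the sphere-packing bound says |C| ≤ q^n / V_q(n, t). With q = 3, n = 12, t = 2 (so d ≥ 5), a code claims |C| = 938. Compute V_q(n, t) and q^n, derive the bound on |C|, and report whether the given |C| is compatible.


V_q(n, t) = 289, q^n = 531441, Hamming bound = 1838, |C| = 938 ≤ bound (satisfied).

Step 1: Compute V_q(n, t) = Σ_{j=0}^2 C(n, j) (q−1)^j.
  j = 0: C(12,0)·(2)^0 = 1·1 = 1.
  j = 1: C(12,1)·(2)^1 = 12·2 = 24.
  j = 2: C(12,2)·(2)^2 = 66·4 = 264.
  V_q(n, t) = 1 + 24 + 264 = 289.
Step 2: q^n = 3^12 = 531441.
Step 3: Hamming bound ⌊q^n / V_q(n,t)⌋ = ⌊531441/289⌋ = 1838.
Step 4: Compare |C| = 938 to 1838: satisfied.
The claimed |C| lies below the Hamming bound.


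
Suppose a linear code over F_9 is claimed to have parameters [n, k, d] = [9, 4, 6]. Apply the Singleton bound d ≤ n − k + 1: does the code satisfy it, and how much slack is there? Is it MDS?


Singleton RHS = n − k + 1 = 6, slack = 0, bound satisfied, MDS.

Singleton bound: d ≤ n − k + 1.
Here n = 9, k = 4, so n − k + 1 = 6.
Given d = 6, check d ≤ 6: YES.
Slack = (n − k + 1) − d = 0.
The code is MDS (slack = 0).
Description: the claimed parameters are [9, 4, 6]_9; such a code would be MDS (meets Singleton bound).


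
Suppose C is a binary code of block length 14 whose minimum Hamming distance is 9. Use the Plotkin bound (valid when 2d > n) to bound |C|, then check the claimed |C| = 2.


Plotkin bound M ≤ 4; given |C| = 2 ≤ bound (satisfied).

Check applicability: 2d = 18, n = 14.
2d − n = 4 > 0, so Plotkin applies.
Compute d/(2d−n) = 9/4 ≈ 2.2500.
⌊d/(2d−n)⌋ = 2.
Plotkin bound: M ≤ 2·2 = 4.
Given |C| = 2, check: satisfied.
This |C| is below the Plotkin bound.


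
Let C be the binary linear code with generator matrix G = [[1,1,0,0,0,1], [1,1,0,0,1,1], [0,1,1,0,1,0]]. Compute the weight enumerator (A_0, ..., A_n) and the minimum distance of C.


Weight distribution: A_0 = 1, A_1 = 1, A_2 = 1, A_3 = 3, A_4 = 2. Minimum distance d = 1.

Enumerate all 2^3 = 8 messages m ∈ F_2^3.
For each, compute codeword c = mG in F_2^6, then tally its weight.
  m = 000 → c = 000000, weight = 0.
  m = 100 → c = 110001, weight = 3.
  m = 010 → c = 110011, weight = 4.
  m = 110 → c = 000010, weight = 1.
  m = 001 → c = 011010, weight = 3.
  m = 101 → c = 101011, weight = 4.
  m = 011 → c = 101001, weight = 3.
  m = 111 → c = 011000, weight = 2.
Tally weights:
  weight 0: 1 codewords.
  weight 1: 1 codewords.
  weight 2: 1 codewords.
  weight 3: 3 codewords.
  weight 4: 2 codewords.
Minimum distance d = smallest w > 0 with A_w > 0 = 1.
Sanity: Σ A_w = 8 = 2^3 = 8 ✓.


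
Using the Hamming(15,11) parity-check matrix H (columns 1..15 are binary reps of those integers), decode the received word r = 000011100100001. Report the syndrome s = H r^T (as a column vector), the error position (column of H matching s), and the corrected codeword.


s = (0, 0, 0, 1)^T, error position = 1, corrected codeword c = 100011100100001

Compute s = H r^T mod 2 one row at a time:
  s_1 = 0 + 0 + 1 + 0 + 0 + 0 + 0 + 1 = 2 ≡ 0 (mod 2).
  s_2 = 0 + 1 + 1 + 1 + 0 + 0 + 0 + 1 = 4 ≡ 0 (mod 2).
  s_3 = 0 + 0 + 1 + 1 + 1 + 0 + 0 + 1 = 4 ≡ 0 (mod 2).
  s_4 = 0 + 0 + 1 + 1 + 0 + 0 + 0 + 1 = 3 ≡ 1 (mod 2).
s = (0, 0, 0, 1)^T — this equals column 1 of H (binary 0001), so error is at position 1.
Correct: flip bit 1 of r = 000011100100001 to get c = 100011100100001.


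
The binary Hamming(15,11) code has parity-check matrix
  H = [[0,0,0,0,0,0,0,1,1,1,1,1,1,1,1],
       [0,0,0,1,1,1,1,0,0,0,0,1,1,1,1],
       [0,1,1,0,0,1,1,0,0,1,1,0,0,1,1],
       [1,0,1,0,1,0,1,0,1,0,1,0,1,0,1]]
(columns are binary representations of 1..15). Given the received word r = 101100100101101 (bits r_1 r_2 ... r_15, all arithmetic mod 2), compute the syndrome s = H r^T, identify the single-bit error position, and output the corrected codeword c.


s = (0, 1, 0, 1)^T, error position = 5, corrected codeword c = 101110100101101

Compute s = H r^T mod 2 one row at a time:
  s_1 = 0 + 0 + 1 + 0 + 1 + 1 + 0 + 1 = 4 ≡ 0 (mod 2).
  s_2 = 1 + 0 + 0 + 1 + 1 + 1 + 0 + 1 = 5 ≡ 1 (mod 2).
  s_3 = 0 + 1 + 0 + 1 + 1 + 0 + 0 + 1 = 4 ≡ 0 (mod 2).
  s_4 = 1 + 1 + 0 + 1 + 0 + 0 + 1 + 1 = 5 ≡ 1 (mod 2).
s = (0, 1, 0, 1)^T — this equals column 5 of H (binary 0101), so error is at position 5.
Correct: flip bit 5 of r = 101100100101101 to get c = 101110100101101.
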